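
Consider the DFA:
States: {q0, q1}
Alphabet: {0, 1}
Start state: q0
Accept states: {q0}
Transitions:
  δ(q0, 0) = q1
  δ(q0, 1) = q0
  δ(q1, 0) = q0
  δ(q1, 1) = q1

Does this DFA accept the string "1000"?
Processing string "1000":
  q0 --1--> q0
  q0 --0--> q1
  q1 --0--> q0
  q0 --0--> q1
Final state: q1
Accept states: {q0}
q1 is not an accept state, so the string is rejected.

Final answer: No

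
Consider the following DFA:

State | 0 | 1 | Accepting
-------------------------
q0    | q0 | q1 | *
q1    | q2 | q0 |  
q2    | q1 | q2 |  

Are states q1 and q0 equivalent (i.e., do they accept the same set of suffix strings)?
Try the suffix ε (the empty string).
From q1: q1 — not accepting.
From q0: q0 — accepting.
The two states disagree on this suffix, so they are not equivalent.

Final answer: No. Distinguishing string: ε (the empty string) - accepted from q0 but not from q1.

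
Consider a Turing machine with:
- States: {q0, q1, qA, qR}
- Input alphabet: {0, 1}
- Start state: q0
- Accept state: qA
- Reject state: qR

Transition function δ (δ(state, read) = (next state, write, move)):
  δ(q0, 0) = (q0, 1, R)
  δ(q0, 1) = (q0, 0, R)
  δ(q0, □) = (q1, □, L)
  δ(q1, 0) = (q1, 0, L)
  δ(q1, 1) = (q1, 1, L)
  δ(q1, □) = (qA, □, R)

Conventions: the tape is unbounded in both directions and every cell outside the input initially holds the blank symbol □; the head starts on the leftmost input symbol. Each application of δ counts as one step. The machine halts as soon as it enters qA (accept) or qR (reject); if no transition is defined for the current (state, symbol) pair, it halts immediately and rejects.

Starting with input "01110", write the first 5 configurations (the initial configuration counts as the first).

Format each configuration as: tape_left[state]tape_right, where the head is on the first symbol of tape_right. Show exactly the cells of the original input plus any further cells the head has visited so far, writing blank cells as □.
Step 0: [q0]01110 (head at position 0)
Step 1: δ(q0, 0) = (q0, 1, R)  ⊢  1[q0]1110 (head at position 1)
Step 2: δ(q0, 1) = (q0, 0, R)  ⊢  10[q0]110 (head at position 2)
Step 3: δ(q0, 1) = (q0, 0, R)  ⊢  100[q0]10 (head at position 3)
Step 4: δ(q0, 1) = (q0, 0, R)  ⊢  1000[q0]0 (head at position 4)

Final answer: [q0]01110 ⊢ 1[q0]1110 ⊢ 10[q0]110 ⊢ 100[q0]10 ⊢ 1000[q0]0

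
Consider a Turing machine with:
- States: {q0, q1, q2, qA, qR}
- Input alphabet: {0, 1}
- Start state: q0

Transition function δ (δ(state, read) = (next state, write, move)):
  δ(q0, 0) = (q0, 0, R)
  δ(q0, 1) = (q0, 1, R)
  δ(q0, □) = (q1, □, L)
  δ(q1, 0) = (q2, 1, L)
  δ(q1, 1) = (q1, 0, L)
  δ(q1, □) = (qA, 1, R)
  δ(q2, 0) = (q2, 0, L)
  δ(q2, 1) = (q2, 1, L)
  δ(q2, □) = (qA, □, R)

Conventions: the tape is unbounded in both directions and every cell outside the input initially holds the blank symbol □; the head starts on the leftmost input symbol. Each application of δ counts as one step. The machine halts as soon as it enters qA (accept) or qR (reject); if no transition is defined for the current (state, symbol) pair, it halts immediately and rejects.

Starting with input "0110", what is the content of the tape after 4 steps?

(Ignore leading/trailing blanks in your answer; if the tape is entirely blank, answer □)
Step 0: [q0]0110 (head at position 0)
Step 1: δ(q0, 0) = (q0, 0, R)  ⊢  0[q0]110 (head at position 1)
Step 2: δ(q0, 1) = (q0, 1, R)  ⊢  01[q0]10 (head at position 2)
Step 3: δ(q0, 1) = (q0, 1, R)  ⊢  011[q0]0 (head at position 3)
Step 4: δ(q0, 0) = (q0, 0, R)  ⊢  0110[q0]□ (head at position 4)
Tape after 4 steps (ignoring surrounding blanks): 0110

Final answer: Tape: 0110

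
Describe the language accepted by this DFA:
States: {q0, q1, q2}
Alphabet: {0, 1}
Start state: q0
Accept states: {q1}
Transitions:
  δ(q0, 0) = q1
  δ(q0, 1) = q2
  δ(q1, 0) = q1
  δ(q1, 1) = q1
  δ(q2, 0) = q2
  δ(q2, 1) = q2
Analyzing the DFA structure:
Start state: q0
Accept states: {q1}
Interpreting what each state remembers (checking against the transitions):
  q0: nothing has been read yet
  q1: the first symbol was 0
  q2: the first symbol was 1 (trap state)
  δ(q0, 0): in q0 (nothing has been read yet), after reading 0 we have: the first symbol was 0 → q1
  δ(q0, 1): in q0 (nothing has been read yet), after reading 1 we have: the first symbol was 1 (trap state) → q2
  δ(q1, 0): in q1 (the first symbol was 0), after reading 0 we have: the first symbol was 0 → q1
  δ(q1, 1): in q1 (the first symbol was 0), after reading 1 we have: the first symbol was 0 → q1
  δ(q2, 0): in q2 (the first symbol was 1 (trap state)), after reading 0 we have: the first symbol was 1 (trap state) → q2
  δ(q2, 1): in q2 (the first symbol was 1 (trap state)), after reading 1 we have: the first symbol was 1 (trap state) → q2
A string is accepted iff it ends in {q1}, i.e. the first symbol was 0.
Language: All binary strings starting with 0

Final answer: All binary strings starting with 0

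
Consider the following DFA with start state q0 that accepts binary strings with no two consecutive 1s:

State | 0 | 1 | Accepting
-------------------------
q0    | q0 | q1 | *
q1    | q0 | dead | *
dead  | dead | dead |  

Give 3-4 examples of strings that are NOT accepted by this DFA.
Any strings that end in a non-accepting state work; for example:
"011": q0 → q0 → q1 → dead; dead is not accepting → rejected
"111": q0 → q1 → dead → dead; dead is not accepting → rejected
"0011": q0 → q0 → q0 → q1 → dead; dead is not accepting → rejected
"1110": q0 → q1 → dead → dead → dead; dead is not accepting → rejected

Final answer: "011", "111", "0011", "1110"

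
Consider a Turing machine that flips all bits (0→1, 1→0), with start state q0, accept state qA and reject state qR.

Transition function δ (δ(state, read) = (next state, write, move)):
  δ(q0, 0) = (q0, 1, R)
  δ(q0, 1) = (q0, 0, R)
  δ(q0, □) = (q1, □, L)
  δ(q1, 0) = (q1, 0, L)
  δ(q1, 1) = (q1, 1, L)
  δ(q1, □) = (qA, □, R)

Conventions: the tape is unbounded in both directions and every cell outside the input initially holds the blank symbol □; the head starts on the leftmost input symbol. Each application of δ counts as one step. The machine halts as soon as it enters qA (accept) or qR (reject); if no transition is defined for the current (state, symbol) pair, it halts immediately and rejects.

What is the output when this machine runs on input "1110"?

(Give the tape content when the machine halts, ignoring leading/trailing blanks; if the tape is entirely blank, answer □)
Step 0: [q0]1110 (head at position 0)
Step 1: δ(q0, 1) = (q0, 0, R)  ⊢  0[q0]110 (head at position 1)
Step 2: δ(q0, 1) = (q0, 0, R)  ⊢  00[q0]10 (head at position 2)
Step 3: δ(q0, 1) = (q0, 0, R)  ⊢  000[q0]0 (head at position 3)
Step 4: δ(q0, 0) = (q0, 1, R)  ⊢  0001[q0]□ (head at position 4)
Step 5: δ(q0, □) = (q1, □, L)  ⊢  000[q1]1□ (head at position 3)
Step 6: δ(q1, 1) = (q1, 1, L)  ⊢  00[q1]01□ (head at position 2)
Step 7: δ(q1, 0) = (q1, 0, L)  ⊢  0[q1]001□ (head at position 1)
Step 8: δ(q1, 0) = (q1, 0, L)  ⊢  [q1]0001□ (head at position 0)
Step 9: δ(q1, 0) = (q1, 0, L)  ⊢  [q1]□0001□ (head at position -1)
Step 10: δ(q1, □) = (qA, □, R)  ⊢  □[qA]0001□ (head at position 0)
The machine is in qA, so it halts and accepts.
Tape content when halted (ignoring surrounding blanks): 0001

Final answer: Output: 0001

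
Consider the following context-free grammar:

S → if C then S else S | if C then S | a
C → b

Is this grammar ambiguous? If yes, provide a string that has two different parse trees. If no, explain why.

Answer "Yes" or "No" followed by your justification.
The 'dangling else' can attach to either if. Two leftmost derivations of  if b then if b then a else a:
  (1) S ⇒ if C then S else S ⇒ if b then S else S ⇒ if b then if C then S else S ⇒ if b then if b then S else S ⇒ if b then if b then a else S ⇒ if b then if b then a else a   (else belongs to the outer if)
  (2) S ⇒ if C then S ⇒ if b then S ⇒ if b then if C then S else S ⇒ if b then if b then S else S ⇒ if b then if b then a else S ⇒ if b then if b then a else a   (else belongs to the inner if)
Two distinct parse trees for the same string, so the grammar is ambiguous.

Final answer: Yes - the string 'if b then if b then a else a' has two distinct leftmost derivations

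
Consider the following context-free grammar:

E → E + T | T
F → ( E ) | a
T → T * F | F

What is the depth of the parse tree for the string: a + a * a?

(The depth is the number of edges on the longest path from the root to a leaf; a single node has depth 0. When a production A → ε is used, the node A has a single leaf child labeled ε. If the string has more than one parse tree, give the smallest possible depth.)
The grammar is unambiguous; the parse tree of a + a * a is:
E → E + T at the root (depth 0).
  Left E (depth 1) → T (2) → F (3) → a (4).
  Right T (depth 1) → T * F; that T (2) → F (3) → a (4); F (2) → a (3).
The longest root-to-leaf paths have 4 edges.
Depth = 4.

Final answer: 4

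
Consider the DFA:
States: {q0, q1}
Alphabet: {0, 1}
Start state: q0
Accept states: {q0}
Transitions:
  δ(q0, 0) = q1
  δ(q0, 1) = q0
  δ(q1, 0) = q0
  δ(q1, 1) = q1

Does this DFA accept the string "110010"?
Processing string "110010":
  q0 --1--> q0
  q0 --1--> q0
  q0 --0--> q1
  q1 --0--> q0
  q0 --1--> q0
  q0 --0--> q1
Final state: q1
Accept states: {q0}
q1 is not an accept state, so the string is rejected.

Final answer: No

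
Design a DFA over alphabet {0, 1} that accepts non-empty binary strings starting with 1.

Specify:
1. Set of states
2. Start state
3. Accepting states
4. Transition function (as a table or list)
One valid DFA (any DFA recognizing the same language is acceptable):
States: {q0, q1, q2}
Start: q0
Accepting: {q1}
Transitions (accepting states marked with *):
State | 0 | 1 | Accepting
-------------------------
q0    | q2 | q1 |  
q1    | q1 | q1 | *
q2    | q2 | q2 |  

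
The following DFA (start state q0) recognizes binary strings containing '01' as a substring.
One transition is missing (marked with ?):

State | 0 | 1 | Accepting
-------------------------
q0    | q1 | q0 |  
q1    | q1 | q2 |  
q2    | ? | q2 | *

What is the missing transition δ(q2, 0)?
q2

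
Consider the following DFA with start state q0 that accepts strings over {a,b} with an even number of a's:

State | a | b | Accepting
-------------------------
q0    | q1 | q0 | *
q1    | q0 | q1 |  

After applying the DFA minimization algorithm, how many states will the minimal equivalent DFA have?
All 2 states are reachable from q0, so none can be removed as unreachable.
Table-filling: first mark every (accepting, non-accepting) pair as distinguishable (accepting: {q0}; non-accepting: {q1}).
Every pair of states is distinguishable, so the DFA is already minimal.
Equivalence classes: {q0}, {q1} → 2 states.

Final answer: 2 states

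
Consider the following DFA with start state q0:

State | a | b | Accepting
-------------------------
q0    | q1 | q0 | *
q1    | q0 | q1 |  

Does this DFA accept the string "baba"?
Start in q0.
Read 'b': q0 → q0
Read 'a': q0 → q1
Read 'b': q1 → q1
Read 'a': q1 → q0
Final state q0 is accepting, so the string is accepted.

Final answer: Yes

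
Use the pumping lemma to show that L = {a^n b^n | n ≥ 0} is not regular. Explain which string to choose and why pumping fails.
Language: L = {a^n b^n | n ≥ 0} (equal numbers of a's followed by b's)
Step 1: Assume for contradiction that L is regular, with pumping length p.
Step 2: Choose s = a^p b^p. Then s ∈ L (it has p a's followed by p b's) and |s| ≥ p.
Step 3: Consider any decomposition s = xyz with |xy| ≤ p and |y| > 0. Since |xy| ≤ p and the first p symbols of s are all a's, y = a^k for some k with 1 ≤ k ≤ p.
Step 4: Pumping up (i = 2): xy²z = a^(p+k) b^p, which has more a's than b's, so xy²z ∉ L.
This contradicts the pumping lemma, so L is not regular.

Final answer: Choose s = a^p b^p. Since |xy| ≤ p, y = a^k with k ≥ 1. Then xy²z = a^(p+k) b^p ∉ L.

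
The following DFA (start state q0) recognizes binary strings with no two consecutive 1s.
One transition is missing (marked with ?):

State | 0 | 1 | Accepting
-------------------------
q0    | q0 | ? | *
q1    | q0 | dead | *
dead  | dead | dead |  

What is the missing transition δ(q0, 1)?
q1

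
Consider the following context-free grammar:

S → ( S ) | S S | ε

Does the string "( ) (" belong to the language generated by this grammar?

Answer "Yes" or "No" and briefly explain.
Each production adds parentheses only in matched pairs (S → ( S )) or none at all, so every derived string has equally many '(' and ')'. The string ( ) ( has two '(' and one ')', so it cannot be derived.

Final answer: No - no valid derivation exists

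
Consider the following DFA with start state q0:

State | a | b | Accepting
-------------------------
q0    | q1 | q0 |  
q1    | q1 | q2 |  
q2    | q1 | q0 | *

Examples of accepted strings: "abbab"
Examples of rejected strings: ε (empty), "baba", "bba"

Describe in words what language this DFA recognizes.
strings over {a,b} ending with 'ab'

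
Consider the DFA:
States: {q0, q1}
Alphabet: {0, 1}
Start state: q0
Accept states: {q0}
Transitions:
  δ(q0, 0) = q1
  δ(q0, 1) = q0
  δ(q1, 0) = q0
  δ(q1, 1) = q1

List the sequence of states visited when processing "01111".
Starting at q0
Read '0': q0 -> q1
Read '1': q1 -> q1
Read '1': q1 -> q1
Read '1': q1 -> q1
Read '1': q1 -> q1

Final answer: q0 -> q1 -> q1 -> q1 -> q1 -> q1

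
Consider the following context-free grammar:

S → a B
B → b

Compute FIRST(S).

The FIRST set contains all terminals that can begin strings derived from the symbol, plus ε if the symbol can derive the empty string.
S has the single production S → a B, whose right-hand side begins with the terminal a. So FIRST(S) = {a}.

Final answer: {a}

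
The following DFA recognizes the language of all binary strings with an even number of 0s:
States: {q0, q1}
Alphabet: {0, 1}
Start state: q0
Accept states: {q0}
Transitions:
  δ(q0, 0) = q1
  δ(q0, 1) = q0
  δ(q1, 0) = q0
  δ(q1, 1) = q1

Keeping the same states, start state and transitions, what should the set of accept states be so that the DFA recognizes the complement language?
The DFA is complete (every state has a transition on every symbol), so the complement
is recognized by the same DFA with accepting and non-accepting states swapped.
Original accept states: {q0}
Complement accept states = All states - Original accept states
= {q0, q1} - {q0}
= {q1}
Complement language: strings with an ODD number of 0s

Final answer: {q1}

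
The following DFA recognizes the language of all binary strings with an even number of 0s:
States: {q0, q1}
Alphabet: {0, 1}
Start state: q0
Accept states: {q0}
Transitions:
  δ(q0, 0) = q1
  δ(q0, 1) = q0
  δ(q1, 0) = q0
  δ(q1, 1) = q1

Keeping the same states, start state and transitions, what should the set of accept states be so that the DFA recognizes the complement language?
The DFA is complete (every state has a transition on every symbol), so the complement
is recognized by the same DFA with accepting and non-accepting states swapped.
Original accept states: {q0}
Complement accept states = All states - Original accept states
= {q0, q1} - {q0}
= {q1}
Complement language: strings with an ODD number of 0s

Final answer: {q1}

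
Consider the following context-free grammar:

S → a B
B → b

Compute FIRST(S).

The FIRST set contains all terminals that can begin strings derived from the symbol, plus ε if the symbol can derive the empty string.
S has the single production S → a B, whose right-hand side begins with the terminal a. So FIRST(S) = {a}.

Final answer: {a}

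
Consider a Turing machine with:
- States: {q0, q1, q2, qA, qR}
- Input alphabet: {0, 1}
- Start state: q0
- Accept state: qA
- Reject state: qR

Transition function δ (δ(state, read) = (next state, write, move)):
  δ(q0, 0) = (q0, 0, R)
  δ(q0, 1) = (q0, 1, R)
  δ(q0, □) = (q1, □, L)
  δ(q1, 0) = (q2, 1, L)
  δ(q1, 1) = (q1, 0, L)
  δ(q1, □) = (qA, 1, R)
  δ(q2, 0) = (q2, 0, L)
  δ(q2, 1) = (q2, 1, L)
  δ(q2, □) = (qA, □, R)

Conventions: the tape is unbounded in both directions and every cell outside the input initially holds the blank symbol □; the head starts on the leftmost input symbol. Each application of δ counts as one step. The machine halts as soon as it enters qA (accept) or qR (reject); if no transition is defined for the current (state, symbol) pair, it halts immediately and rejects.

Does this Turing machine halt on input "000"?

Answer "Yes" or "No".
Step 0: [q0]000 (head at position 0)
Step 1: δ(q0, 0) = (q0, 0, R)  ⊢  0[q0]00 (head at position 1)
Step 2: δ(q0, 0) = (q0, 0, R)  ⊢  00[q0]0 (head at position 2)
Step 3: δ(q0, 0) = (q0, 0, R)  ⊢  000[q0]□ (head at position 3)
Step 4: δ(q0, □) = (q1, □, L)  ⊢  00[q1]0□ (head at position 2)
Step 5: δ(q1, 0) = (q2, 1, L)  ⊢  0[q2]01□ (head at position 1)
Step 6: δ(q2, 0) = (q2, 0, L)  ⊢  [q2]001□ (head at position 0)
Step 7: δ(q2, 0) = (q2, 0, L)  ⊢  [q2]□001□ (head at position -1)
Step 8: δ(q2, □) = (qA, □, R)  ⊢  □[qA]001□ (head at position 0)
The machine is in qA, so it halts and accepts.
It halts after 8 steps.

Final answer: Yes - halts after 8 steps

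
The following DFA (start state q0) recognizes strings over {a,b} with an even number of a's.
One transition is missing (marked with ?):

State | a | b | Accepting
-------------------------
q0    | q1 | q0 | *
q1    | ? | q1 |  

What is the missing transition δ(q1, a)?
q0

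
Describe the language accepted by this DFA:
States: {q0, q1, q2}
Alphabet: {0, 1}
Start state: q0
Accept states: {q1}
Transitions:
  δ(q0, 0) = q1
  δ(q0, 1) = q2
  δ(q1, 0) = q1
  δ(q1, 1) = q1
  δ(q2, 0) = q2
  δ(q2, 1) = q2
Analyzing the DFA structure:
Start state: q0
Accept states: {q1}
Interpreting what each state remembers (checking against the transitions):
  q0: nothing has been read yet
  q1: the first symbol was 0
  q2: the first symbol was 1 (trap state)
  δ(q0, 0): in q0 (nothing has been read yet), after reading 0 we have: the first symbol was 0 → q1
  δ(q0, 1): in q0 (nothing has been read yet), after reading 1 we have: the first symbol was 1 (trap state) → q2
  δ(q1, 0): in q1 (the first symbol was 0), after reading 0 we have: the first symbol was 0 → q1
  δ(q1, 1): in q1 (the first symbol was 0), after reading 1 we have: the first symbol was 0 → q1
  δ(q2, 0): in q2 (the first symbol was 1 (trap state)), after reading 0 we have: the first symbol was 1 (trap state) → q2
  δ(q2, 1): in q2 (the first symbol was 1 (trap state)), after reading 1 we have: the first symbol was 1 (trap state) → q2
A string is accepted iff it ends in {q1}, i.e. the first symbol was 0.
Language: All binary strings starting with 0

Final answer: All binary strings starting with 0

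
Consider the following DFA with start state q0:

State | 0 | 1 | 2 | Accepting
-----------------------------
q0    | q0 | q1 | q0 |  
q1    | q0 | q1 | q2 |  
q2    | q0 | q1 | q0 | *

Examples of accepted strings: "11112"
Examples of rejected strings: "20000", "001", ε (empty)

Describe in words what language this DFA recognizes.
strings over {0,1,2} ending with '12'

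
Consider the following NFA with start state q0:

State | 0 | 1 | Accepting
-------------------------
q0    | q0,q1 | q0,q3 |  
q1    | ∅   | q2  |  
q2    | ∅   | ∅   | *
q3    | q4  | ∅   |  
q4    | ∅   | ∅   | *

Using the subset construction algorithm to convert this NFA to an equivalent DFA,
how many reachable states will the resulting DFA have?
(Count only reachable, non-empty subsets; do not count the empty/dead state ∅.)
Start subset: {q0}
{q0}: on 0 → {q0, q1}, on 1 → {q0, q3}
{q0, q1}: on 0 → {q0, q1}, on 1 → {q0, q2, q3}
{q0, q3}: on 0 → {q0, q1, q4}, on 1 → {q0, q3}
{q0, q2, q3}: on 0 → {q0, q1, q4}, on 1 → {q0, q3}
{q0, q1, q4}: on 0 → {q0, q1}, on 1 → {q0, q2, q3}
Reachable non-empty subsets: {q0}, {q0, q1}, {q0, q3}, {q0, q2, q3}, {q0, q1, q4} — 5 in total.

Final answer: 5 states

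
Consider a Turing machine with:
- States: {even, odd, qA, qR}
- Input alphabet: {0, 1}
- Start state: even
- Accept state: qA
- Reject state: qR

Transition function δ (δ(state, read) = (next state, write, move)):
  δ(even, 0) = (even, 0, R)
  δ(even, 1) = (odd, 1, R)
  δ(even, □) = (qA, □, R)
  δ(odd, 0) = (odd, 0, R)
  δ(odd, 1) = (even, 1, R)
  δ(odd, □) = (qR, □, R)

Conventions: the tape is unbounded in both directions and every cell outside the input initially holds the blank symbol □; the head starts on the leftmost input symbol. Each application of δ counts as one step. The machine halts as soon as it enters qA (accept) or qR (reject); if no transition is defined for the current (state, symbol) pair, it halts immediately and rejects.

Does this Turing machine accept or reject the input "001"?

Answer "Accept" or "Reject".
Step 0: [even]001 (head at position 0)
Step 1: δ(even, 0) = (even, 0, R)  ⊢  0[even]01 (head at position 1)
Step 2: δ(even, 0) = (even, 0, R)  ⊢  00[even]1 (head at position 2)
Step 3: δ(even, 1) = (odd, 1, R)  ⊢  001[odd]□ (head at position 3)
Step 4: δ(odd, □) = (qR, □, R)  ⊢  001□[qR]□ (head at position 4)
The machine is in qR, so it halts and rejects.

Final answer: Reject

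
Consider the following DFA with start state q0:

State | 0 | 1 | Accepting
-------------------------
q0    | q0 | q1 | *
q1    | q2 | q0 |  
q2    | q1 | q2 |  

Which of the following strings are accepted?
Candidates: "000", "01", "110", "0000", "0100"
"000": q0 → q0 → q0 → q0; q0 is accepting → accepted
"01": q0 → q0 → q1; q1 is not accepting → rejected
"110": q0 → q1 → q0 → q0; q0 is accepting → accepted
"0000": q0 → q0 → q0 → q0 → q0; q0 is accepting → accepted
"0100": q0 → q0 → q1 → q2 → q1; q1 is not accepting → rejected

Final answer: "000", "110", "0000"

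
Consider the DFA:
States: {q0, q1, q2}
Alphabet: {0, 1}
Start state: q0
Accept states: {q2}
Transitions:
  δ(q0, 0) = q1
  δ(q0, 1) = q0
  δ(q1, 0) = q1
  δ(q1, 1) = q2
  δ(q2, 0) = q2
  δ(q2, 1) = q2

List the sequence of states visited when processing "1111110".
Starting at q0
Read '1': q0 -> q0
Read '1': q0 -> q0
Read '1': q0 -> q0
Read '1': q0 -> q0
Read '1': q0 -> q0
Read '1': q0 -> q0
Read '0': q0 -> q1

Final answer: q0 -> q0 -> q0 -> q0 -> q0 -> q0 -> q0 -> q1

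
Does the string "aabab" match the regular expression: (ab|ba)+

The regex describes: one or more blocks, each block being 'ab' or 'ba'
No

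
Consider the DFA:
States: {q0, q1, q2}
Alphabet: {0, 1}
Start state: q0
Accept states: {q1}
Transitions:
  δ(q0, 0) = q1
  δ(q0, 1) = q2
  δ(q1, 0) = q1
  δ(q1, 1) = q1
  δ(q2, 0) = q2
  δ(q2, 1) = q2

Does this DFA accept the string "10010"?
Processing string "10010":
  q0 --1--> q2
  q2 --0--> q2
  q2 --0--> q2
  q2 --1--> q2
  q2 --0--> q2
Final state: q2
Accept states: {q1}
q2 is not an accept state, so the string is rejected.

Final answer: No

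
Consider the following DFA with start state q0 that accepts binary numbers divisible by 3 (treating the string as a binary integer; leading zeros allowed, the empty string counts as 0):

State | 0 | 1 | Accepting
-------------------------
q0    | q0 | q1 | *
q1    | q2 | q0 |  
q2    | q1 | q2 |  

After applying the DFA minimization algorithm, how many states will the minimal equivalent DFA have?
All 3 states are reachable from q0, so none can be removed as unreachable.
Table-filling: first mark every (accepting, non-accepting) pair as distinguishable (accepting: {q0}; non-accepting: {q1, q2}).
Round 1: (q1, q2) on '1' go to q0 and q2, already distinguishable → mark.
Every pair of states is distinguishable, so the DFA is already minimal.
Equivalence classes: {q0}, {q1}, {q2} → 3 states.

Final answer: 3 states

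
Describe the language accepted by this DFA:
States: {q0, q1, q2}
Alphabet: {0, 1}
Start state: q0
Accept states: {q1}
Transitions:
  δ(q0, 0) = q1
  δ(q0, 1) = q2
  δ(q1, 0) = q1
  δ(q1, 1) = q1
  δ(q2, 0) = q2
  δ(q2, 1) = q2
Analyzing the DFA structure:
Start state: q0
Accept states: {q1}
Interpreting what each state remembers (checking against the transitions):
  q0: nothing has been read yet
  q1: the first symbol was 0
  q2: the first symbol was 1 (trap state)
  δ(q0, 0): in q0 (nothing has been read yet), after reading 0 we have: the first symbol was 0 → q1
  δ(q0, 1): in q0 (nothing has been read yet), after reading 1 we have: the first symbol was 1 (trap state) → q2
  δ(q1, 0): in q1 (the first symbol was 0), after reading 0 we have: the first symbol was 0 → q1
  δ(q1, 1): in q1 (the first symbol was 0), after reading 1 we have: the first symbol was 0 → q1
  δ(q2, 0): in q2 (the first symbol was 1 (trap state)), after reading 0 we have: the first symbol was 1 (trap state) → q2
  δ(q2, 1): in q2 (the first symbol was 1 (trap state)), after reading 1 we have: the first symbol was 1 (trap state) → q2
A string is accepted iff it ends in {q1}, i.e. the first symbol was 0.
Language: All binary strings starting with 0

Final answer: All binary strings starting with 0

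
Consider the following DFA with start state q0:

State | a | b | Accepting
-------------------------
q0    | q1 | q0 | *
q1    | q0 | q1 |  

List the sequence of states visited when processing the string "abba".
q0 → q1 → q1 → q1 → q0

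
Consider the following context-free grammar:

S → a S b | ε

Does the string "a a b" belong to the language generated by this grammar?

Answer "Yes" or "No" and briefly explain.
Every derivation applies S → a S b some number n of times and then S → ε, producing a^n b^n with equally many a's and b's. The string a a b has two a's but only one b, so it cannot be derived.

Final answer: No - no valid derivation exists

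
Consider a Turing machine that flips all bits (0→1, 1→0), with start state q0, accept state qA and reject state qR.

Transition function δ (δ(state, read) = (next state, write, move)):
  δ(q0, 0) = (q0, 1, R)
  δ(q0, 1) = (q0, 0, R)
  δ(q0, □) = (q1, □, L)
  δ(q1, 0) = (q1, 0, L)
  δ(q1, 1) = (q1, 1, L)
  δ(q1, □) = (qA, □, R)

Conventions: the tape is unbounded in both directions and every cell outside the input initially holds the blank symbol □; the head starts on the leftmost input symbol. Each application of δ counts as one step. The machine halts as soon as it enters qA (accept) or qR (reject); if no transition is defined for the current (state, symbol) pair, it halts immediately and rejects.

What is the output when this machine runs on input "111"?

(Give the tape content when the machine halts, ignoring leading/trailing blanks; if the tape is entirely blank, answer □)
Step 0: [q0]111 (head at position 0)
Step 1: δ(q0, 1) = (q0, 0, R)  ⊢  0[q0]11 (head at position 1)
Step 2: δ(q0, 1) = (q0, 0, R)  ⊢  00[q0]1 (head at position 2)
Step 3: δ(q0, 1) = (q0, 0, R)  ⊢  000[q0]□ (head at position 3)
Step 4: δ(q0, □) = (q1, □, L)  ⊢  00[q1]0□ (head at position 2)
Step 5: δ(q1, 0) = (q1, 0, L)  ⊢  0[q1]00□ (head at position 1)
Step 6: δ(q1, 0) = (q1, 0, L)  ⊢  [q1]000□ (head at position 0)
Step 7: δ(q1, 0) = (q1, 0, L)  ⊢  [q1]□000□ (head at position -1)
Step 8: δ(q1, □) = (qA, □, R)  ⊢  □[qA]000□ (head at position 0)
The machine is in qA, so it halts and accepts.
Tape content when halted (ignoring surrounding blanks): 000

Final answer: Output: 000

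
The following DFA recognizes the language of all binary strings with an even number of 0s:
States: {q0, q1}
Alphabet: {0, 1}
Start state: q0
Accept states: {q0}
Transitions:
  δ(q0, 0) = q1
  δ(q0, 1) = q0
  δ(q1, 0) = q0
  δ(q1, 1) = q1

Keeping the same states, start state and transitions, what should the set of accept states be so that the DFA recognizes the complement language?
The DFA is complete (every state has a transition on every symbol), so the complement
is recognized by the same DFA with accepting and non-accepting states swapped.
Original accept states: {q0}
Complement accept states = All states - Original accept states
= {q0, q1} - {q0}
= {q1}
Complement language: strings with an ODD number of 0s

Final answer: {q1}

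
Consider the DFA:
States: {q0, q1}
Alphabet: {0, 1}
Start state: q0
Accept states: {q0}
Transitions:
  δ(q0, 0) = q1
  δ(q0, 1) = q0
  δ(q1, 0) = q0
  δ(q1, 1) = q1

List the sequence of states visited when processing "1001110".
Starting at q0
Read '1': q0 -> q0
Read '0': q0 -> q1
Read '0': q1 -> q0
Read '1': q0 -> q0
Read '1': q0 -> q0
Read '1': q0 -> q0
Read '0': q0 -> q1

Final answer: q0 -> q0 -> q1 -> q0 -> q0 -> q0 -> q0 -> q1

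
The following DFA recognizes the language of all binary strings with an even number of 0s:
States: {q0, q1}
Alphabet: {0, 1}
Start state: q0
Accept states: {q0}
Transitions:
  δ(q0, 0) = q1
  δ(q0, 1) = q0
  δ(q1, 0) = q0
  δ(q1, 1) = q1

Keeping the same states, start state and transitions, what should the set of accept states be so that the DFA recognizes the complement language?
The DFA is complete (every state has a transition on every symbol), so the complement
is recognized by the same DFA with accepting and non-accepting states swapped.
Original accept states: {q0}
Complement accept states = All states - Original accept states
= {q0, q1} - {q0}
= {q1}
Complement language: strings with an ODD number of 0s

Final answer: {q1}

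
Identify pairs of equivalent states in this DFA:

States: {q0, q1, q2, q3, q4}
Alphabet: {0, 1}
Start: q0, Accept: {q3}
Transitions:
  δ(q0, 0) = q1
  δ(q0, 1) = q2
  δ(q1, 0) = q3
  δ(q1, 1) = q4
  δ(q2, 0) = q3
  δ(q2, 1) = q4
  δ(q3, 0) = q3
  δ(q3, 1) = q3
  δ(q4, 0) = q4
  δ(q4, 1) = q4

Using the table-filling algorithm:
Round 0 – mark pairs where exactly one state is accepting: (q0,q3), (q1,q3), (q2,q3), (q3,q4)
Round 1 – newly marked: (q0,q1) [on 0: q1 vs q3, already marked]; (q0,q2) [on 0: q1 vs q3, already marked]; (q1,q4) [on 0: q3 vs q4, already marked]; (q2,q4) [on 0: q3 vs q4, already marked]
Round 2 – newly marked: (q0,q4) [on 0: q1 vs q4, already marked]
No further pairs can be marked.
(q1, q2) unmarked: δ(q1,0)=q3, δ(q2,0)=q3; δ(q1,1)=q4, δ(q2,1)=q4 → equivalent
Equivalent pairs: (q1, q2)

Final answer: Equivalent pairs: (q1, q2)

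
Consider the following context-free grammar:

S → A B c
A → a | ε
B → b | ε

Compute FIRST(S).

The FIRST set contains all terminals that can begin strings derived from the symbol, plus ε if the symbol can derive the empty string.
FIRST(A) = {a, ε} (A → a | ε) and FIRST(B) = {b, ε} (B → b | ε).
For S → A B c: add FIRST(A) minus ε = {a}; A is nullable, so also add FIRST(B) minus ε = {b}; B is nullable too, so also add FIRST(c) = {c}. The terminal c is never erased, so S is not nullable and ε is not included.
FIRST(S) = {a, b, c}.

Final answer: {a, b, c}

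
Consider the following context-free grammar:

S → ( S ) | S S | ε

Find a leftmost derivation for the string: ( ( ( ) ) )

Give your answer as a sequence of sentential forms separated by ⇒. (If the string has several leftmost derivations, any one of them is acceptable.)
Start with S.
Step 1: the leftmost non-terminal is S; apply S → ( S ):  ( S )
Step 2: the leftmost non-terminal is S; apply S → ( S ):  ( ( S ) )
Step 3: the leftmost non-terminal is S; apply S → ( S ):  ( ( ( S ) ) )
Step 4: the leftmost non-terminal is S; apply S → ε:  ( ( ( ) ) )

Final answer: S ⇒ ( S ) ⇒ ( ( S ) ) ⇒ ( ( ( S ) ) ) ⇒ ( ( ( ) ) )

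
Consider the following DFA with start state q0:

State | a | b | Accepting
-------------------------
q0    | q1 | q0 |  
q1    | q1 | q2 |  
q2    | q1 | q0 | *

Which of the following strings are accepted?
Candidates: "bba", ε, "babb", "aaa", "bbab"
"bba": q0 → q0 → q0 → q1; q1 is not accepting → rejected
ε: q0; q0 is not accepting → rejected
"babb": q0 → q0 → q1 → q2 → q0; q0 is not accepting → rejected
"aaa": q0 → q1 → q1 → q1; q1 is not accepting → rejected
"bbab": q0 → q0 → q0 → q1 → q2; q2 is accepting → accepted

Final answer: "bbab"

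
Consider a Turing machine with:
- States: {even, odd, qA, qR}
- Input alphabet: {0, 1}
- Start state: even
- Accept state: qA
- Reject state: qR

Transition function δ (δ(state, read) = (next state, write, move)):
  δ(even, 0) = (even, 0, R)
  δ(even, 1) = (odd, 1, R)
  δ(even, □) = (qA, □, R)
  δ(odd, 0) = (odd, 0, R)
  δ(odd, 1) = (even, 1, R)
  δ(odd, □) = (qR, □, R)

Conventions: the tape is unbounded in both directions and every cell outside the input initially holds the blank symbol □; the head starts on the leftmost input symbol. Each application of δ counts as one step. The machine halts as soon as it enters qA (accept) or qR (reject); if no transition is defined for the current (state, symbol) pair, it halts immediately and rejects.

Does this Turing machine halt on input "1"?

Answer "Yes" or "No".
Step 0: [even]1 (head at position 0)
Step 1: δ(even, 1) = (odd, 1, R)  ⊢  1[odd]□ (head at position 1)
Step 2: δ(odd, □) = (qR, □, R)  ⊢  1□[qR]□ (head at position 2)
The machine is in qR, so it halts and rejects.
It halts after 2 steps.

Final answer: Yes - halts after 2 steps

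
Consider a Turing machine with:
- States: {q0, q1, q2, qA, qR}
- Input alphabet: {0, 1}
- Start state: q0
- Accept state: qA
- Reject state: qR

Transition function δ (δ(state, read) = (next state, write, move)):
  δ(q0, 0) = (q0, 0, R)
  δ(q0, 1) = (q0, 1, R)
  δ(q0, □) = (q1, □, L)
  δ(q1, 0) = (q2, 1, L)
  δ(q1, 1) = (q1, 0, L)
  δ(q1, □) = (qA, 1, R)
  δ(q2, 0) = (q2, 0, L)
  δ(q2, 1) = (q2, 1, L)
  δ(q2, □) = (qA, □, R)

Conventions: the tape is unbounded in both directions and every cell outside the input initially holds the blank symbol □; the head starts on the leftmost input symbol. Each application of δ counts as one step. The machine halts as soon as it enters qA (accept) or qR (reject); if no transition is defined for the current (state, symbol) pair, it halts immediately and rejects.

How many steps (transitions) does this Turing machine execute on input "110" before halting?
Step 0: [q0]110 (head at position 0)
Step 1: δ(q0, 1) = (q0, 1, R)  ⊢  1[q0]10 (head at position 1)
Step 2: δ(q0, 1) = (q0, 1, R)  ⊢  11[q0]0 (head at position 2)
Step 3: δ(q0, 0) = (q0, 0, R)  ⊢  110[q0]□ (head at position 3)
Step 4: δ(q0, □) = (q1, □, L)  ⊢  11[q1]0□ (head at position 2)
Step 5: δ(q1, 0) = (q2, 1, L)  ⊢  1[q2]11□ (head at position 1)
Step 6: δ(q2, 1) = (q2, 1, L)  ⊢  [q2]111□ (head at position 0)
Step 7: δ(q2, 1) = (q2, 1, L)  ⊢  [q2]□111□ (head at position -1)
Step 8: δ(q2, □) = (qA, □, R)  ⊢  □[qA]111□ (head at position 0)
The machine is in qA, so it halts and accepts.
Number of transitions executed: 8.

Final answer: 8 steps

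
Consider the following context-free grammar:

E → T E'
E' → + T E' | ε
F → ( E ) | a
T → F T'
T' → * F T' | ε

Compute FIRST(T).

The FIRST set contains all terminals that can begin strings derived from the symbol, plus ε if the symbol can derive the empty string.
FIRST(F): F → ( E ) contributes '(' and F → a contributes 'a', so FIRST(F) = {(, a}. F is not nullable.
FIRST(T): T → F T' begins with F, and F is not nullable, so FIRST(T) = FIRST(F) = {(, a}.

Final answer: {(, a}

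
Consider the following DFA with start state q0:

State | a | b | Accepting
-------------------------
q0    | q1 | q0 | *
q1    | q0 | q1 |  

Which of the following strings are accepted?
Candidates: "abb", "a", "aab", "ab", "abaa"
"abb": q0 → q1 → q1 → q1; q1 is not accepting → rejected
"a": q0 → q1; q1 is not accepting → rejected
"aab": q0 → q1 → q0 → q0; q0 is accepting → accepted
"ab": q0 → q1 → q1; q1 is not accepting → rejected
"abaa": q0 → q1 → q1 → q0 → q1; q1 is not accepting → rejected

Final answer: "aab"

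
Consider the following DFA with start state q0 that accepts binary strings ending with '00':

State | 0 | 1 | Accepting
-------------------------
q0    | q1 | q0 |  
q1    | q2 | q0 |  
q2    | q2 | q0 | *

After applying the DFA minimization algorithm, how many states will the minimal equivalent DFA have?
All 3 states are reachable from q0, so none can be removed as unreachable.
Table-filling: first mark every (accepting, non-accepting) pair as distinguishable (accepting: {q2}; non-accepting: {q0, q1}).
Round 1: (q0, q1) on '0' go to q1 and q2, already distinguishable → mark.
Every pair of states is distinguishable, so the DFA is already minimal.
Equivalence classes: {q0}, {q1}, {q2} → 3 states.

Final answer: 3 states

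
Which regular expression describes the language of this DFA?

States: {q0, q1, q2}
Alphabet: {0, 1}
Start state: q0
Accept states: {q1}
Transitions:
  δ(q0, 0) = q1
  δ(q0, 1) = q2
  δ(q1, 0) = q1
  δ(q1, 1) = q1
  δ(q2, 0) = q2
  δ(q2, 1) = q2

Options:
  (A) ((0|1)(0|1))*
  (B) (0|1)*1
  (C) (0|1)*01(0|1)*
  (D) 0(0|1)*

Testing sample strings against the DFA:
  '0001' -> accepted
  '00' -> accepted
  '01000' -> accepted
  '00' -> accepted
Checking each option for a counterexample:
  (A) ((0|1)(0|1))*: ε is rejected by the DFA but matches the regex → eliminated
  (B) (0|1)*1: '0' is accepted by the DFA but does not match the regex → eliminated
  (C) (0|1)*01(0|1)*: '0' is accepted by the DFA but does not match the regex → eliminated
  (D) 0(0|1)*: agrees with the DFA on all strings of length ≤ 4
Only (D) 0(0|1)* is consistent with the DFA.

Final answer: (D) 0(0|1)*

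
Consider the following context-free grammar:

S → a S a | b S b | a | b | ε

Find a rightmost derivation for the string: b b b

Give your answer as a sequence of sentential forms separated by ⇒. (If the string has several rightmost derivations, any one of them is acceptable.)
Start with S.
Step 1: the rightmost non-terminal is S; apply S → b S b:  b S b
Step 2: the rightmost non-terminal is S; apply S → b:  b b b

Final answer: S ⇒ b S b ⇒ b b b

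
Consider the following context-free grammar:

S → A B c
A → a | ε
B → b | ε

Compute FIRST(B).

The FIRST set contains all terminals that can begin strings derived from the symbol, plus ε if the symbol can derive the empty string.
B → b contributes b; B → ε makes B nullable, contributing ε. FIRST(B) = {b, ε}.

Final answer: {b, ε}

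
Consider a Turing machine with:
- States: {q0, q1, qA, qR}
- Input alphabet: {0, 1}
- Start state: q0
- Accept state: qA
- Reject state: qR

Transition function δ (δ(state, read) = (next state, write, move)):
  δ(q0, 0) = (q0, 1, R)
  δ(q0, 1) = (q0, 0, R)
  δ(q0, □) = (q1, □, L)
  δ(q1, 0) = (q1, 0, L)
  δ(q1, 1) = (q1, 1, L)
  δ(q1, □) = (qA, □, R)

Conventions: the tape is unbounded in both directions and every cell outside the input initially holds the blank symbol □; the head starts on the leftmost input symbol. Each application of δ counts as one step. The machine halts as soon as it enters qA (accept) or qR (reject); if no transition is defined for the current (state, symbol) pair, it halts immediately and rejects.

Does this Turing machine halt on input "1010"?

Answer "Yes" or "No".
Step 0: [q0]1010 (head at position 0)
Step 1: δ(q0, 1) = (q0, 0, R)  ⊢  0[q0]010 (head at position 1)
Step 2: δ(q0, 0) = (q0, 1, R)  ⊢  01[q0]10 (head at position 2)
Step 3: δ(q0, 1) = (q0, 0, R)  ⊢  010[q0]0 (head at position 3)
Step 4: δ(q0, 0) = (q0, 1, R)  ⊢  0101[q0]□ (head at position 4)
Step 5: δ(q0, □) = (q1, □, L)  ⊢  010[q1]1□ (head at position 3)
Step 6: δ(q1, 1) = (q1, 1, L)  ⊢  01[q1]01□ (head at position 2)
Step 7: δ(q1, 0) = (q1, 0, L)  ⊢  0[q1]101□ (head at position 1)
Step 8: δ(q1, 1) = (q1, 1, L)  ⊢  [q1]0101□ (head at position 0)
Step 9: δ(q1, 0) = (q1, 0, L)  ⊢  [q1]□0101□ (head at position -1)
Step 10: δ(q1, □) = (qA, □, R)  ⊢  □[qA]0101□ (head at position 0)
The machine is in qA, so it halts and accepts.
It halts after 10 steps.

Final answer: Yes - halts after 10 steps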